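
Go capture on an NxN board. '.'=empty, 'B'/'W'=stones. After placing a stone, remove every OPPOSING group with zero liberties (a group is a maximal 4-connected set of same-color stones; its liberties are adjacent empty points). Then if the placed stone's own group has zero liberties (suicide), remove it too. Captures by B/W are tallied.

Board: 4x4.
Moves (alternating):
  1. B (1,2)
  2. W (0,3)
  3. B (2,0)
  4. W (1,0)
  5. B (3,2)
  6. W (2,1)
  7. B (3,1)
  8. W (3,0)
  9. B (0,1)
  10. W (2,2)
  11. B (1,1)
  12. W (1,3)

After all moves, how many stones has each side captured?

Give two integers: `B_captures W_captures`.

Move 1: B@(1,2) -> caps B=0 W=0
Move 2: W@(0,3) -> caps B=0 W=0
Move 3: B@(2,0) -> caps B=0 W=0
Move 4: W@(1,0) -> caps B=0 W=0
Move 5: B@(3,2) -> caps B=0 W=0
Move 6: W@(2,1) -> caps B=0 W=0
Move 7: B@(3,1) -> caps B=0 W=0
Move 8: W@(3,0) -> caps B=0 W=1
Move 9: B@(0,1) -> caps B=0 W=1
Move 10: W@(2,2) -> caps B=0 W=1
Move 11: B@(1,1) -> caps B=0 W=1
Move 12: W@(1,3) -> caps B=0 W=1

Answer: 0 1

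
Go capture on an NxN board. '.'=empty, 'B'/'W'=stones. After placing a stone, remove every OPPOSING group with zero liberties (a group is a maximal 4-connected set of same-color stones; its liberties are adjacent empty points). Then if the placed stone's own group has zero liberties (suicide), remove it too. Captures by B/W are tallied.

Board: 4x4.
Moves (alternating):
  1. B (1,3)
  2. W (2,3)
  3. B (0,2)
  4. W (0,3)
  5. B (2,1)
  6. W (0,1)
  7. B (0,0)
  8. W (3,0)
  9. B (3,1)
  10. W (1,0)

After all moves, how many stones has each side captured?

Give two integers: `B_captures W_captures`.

Move 1: B@(1,3) -> caps B=0 W=0
Move 2: W@(2,3) -> caps B=0 W=0
Move 3: B@(0,2) -> caps B=0 W=0
Move 4: W@(0,3) -> caps B=0 W=0
Move 5: B@(2,1) -> caps B=0 W=0
Move 6: W@(0,1) -> caps B=0 W=0
Move 7: B@(0,0) -> caps B=0 W=0
Move 8: W@(3,0) -> caps B=0 W=0
Move 9: B@(3,1) -> caps B=0 W=0
Move 10: W@(1,0) -> caps B=0 W=1

Answer: 0 1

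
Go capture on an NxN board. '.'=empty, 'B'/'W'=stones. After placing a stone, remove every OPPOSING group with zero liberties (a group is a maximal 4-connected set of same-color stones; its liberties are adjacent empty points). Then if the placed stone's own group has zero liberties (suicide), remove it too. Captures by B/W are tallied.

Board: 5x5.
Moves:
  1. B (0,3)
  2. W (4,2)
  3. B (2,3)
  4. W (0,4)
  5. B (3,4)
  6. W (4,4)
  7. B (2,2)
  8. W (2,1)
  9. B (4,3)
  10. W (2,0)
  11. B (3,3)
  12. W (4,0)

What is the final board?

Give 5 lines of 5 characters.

Answer: ...BW
.....
WWBB.
...BB
W.WB.

Derivation:
Move 1: B@(0,3) -> caps B=0 W=0
Move 2: W@(4,2) -> caps B=0 W=0
Move 3: B@(2,3) -> caps B=0 W=0
Move 4: W@(0,4) -> caps B=0 W=0
Move 5: B@(3,4) -> caps B=0 W=0
Move 6: W@(4,4) -> caps B=0 W=0
Move 7: B@(2,2) -> caps B=0 W=0
Move 8: W@(2,1) -> caps B=0 W=0
Move 9: B@(4,3) -> caps B=1 W=0
Move 10: W@(2,0) -> caps B=1 W=0
Move 11: B@(3,3) -> caps B=1 W=0
Move 12: W@(4,0) -> caps B=1 W=0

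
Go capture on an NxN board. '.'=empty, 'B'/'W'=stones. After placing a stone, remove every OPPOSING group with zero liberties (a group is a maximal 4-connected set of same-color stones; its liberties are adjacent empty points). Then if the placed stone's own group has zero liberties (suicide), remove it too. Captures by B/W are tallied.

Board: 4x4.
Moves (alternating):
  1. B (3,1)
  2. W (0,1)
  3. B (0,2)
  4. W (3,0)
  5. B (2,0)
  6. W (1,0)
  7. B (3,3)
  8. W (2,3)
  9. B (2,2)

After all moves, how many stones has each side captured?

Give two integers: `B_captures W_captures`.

Move 1: B@(3,1) -> caps B=0 W=0
Move 2: W@(0,1) -> caps B=0 W=0
Move 3: B@(0,2) -> caps B=0 W=0
Move 4: W@(3,0) -> caps B=0 W=0
Move 5: B@(2,0) -> caps B=1 W=0
Move 6: W@(1,0) -> caps B=1 W=0
Move 7: B@(3,3) -> caps B=1 W=0
Move 8: W@(2,3) -> caps B=1 W=0
Move 9: B@(2,2) -> caps B=1 W=0

Answer: 1 0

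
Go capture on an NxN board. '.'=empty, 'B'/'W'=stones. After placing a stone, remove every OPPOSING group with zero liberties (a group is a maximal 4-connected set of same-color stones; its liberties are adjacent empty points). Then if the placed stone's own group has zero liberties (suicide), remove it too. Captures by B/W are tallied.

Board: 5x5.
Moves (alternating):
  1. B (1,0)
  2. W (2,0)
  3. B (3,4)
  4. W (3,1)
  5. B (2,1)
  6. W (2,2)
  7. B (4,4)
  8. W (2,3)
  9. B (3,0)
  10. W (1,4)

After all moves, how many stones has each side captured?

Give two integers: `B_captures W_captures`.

Move 1: B@(1,0) -> caps B=0 W=0
Move 2: W@(2,0) -> caps B=0 W=0
Move 3: B@(3,4) -> caps B=0 W=0
Move 4: W@(3,1) -> caps B=0 W=0
Move 5: B@(2,1) -> caps B=0 W=0
Move 6: W@(2,2) -> caps B=0 W=0
Move 7: B@(4,4) -> caps B=0 W=0
Move 8: W@(2,3) -> caps B=0 W=0
Move 9: B@(3,0) -> caps B=1 W=0
Move 10: W@(1,4) -> caps B=1 W=0

Answer: 1 0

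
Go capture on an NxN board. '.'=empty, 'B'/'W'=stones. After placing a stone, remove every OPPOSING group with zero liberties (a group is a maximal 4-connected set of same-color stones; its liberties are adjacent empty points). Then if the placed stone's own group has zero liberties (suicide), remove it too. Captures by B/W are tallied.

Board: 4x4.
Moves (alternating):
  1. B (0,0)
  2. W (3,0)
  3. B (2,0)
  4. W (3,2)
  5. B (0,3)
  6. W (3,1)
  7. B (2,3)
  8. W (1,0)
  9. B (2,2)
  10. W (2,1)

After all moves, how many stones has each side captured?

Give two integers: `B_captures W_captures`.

Answer: 0 1

Derivation:
Move 1: B@(0,0) -> caps B=0 W=0
Move 2: W@(3,0) -> caps B=0 W=0
Move 3: B@(2,0) -> caps B=0 W=0
Move 4: W@(3,2) -> caps B=0 W=0
Move 5: B@(0,3) -> caps B=0 W=0
Move 6: W@(3,1) -> caps B=0 W=0
Move 7: B@(2,3) -> caps B=0 W=0
Move 8: W@(1,0) -> caps B=0 W=0
Move 9: B@(2,2) -> caps B=0 W=0
Move 10: W@(2,1) -> caps B=0 W=1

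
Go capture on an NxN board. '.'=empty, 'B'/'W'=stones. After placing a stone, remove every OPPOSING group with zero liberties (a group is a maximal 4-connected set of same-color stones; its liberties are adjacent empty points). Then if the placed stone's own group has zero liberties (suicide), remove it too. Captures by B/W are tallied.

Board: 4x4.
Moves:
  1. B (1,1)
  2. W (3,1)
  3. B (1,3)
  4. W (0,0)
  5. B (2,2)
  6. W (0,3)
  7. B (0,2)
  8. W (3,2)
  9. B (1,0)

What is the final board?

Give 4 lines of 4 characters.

Move 1: B@(1,1) -> caps B=0 W=0
Move 2: W@(3,1) -> caps B=0 W=0
Move 3: B@(1,3) -> caps B=0 W=0
Move 4: W@(0,0) -> caps B=0 W=0
Move 5: B@(2,2) -> caps B=0 W=0
Move 6: W@(0,3) -> caps B=0 W=0
Move 7: B@(0,2) -> caps B=1 W=0
Move 8: W@(3,2) -> caps B=1 W=0
Move 9: B@(1,0) -> caps B=1 W=0

Answer: W.B.
BB.B
..B.
.WW.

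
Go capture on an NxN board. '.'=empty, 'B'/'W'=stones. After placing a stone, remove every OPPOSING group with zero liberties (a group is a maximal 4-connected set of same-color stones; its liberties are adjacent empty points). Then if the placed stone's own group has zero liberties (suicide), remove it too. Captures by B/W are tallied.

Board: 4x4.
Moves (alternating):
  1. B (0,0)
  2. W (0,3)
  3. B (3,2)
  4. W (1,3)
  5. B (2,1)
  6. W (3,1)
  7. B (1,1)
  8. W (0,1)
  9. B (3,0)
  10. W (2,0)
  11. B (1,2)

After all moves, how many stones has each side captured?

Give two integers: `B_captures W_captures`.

Move 1: B@(0,0) -> caps B=0 W=0
Move 2: W@(0,3) -> caps B=0 W=0
Move 3: B@(3,2) -> caps B=0 W=0
Move 4: W@(1,3) -> caps B=0 W=0
Move 5: B@(2,1) -> caps B=0 W=0
Move 6: W@(3,1) -> caps B=0 W=0
Move 7: B@(1,1) -> caps B=0 W=0
Move 8: W@(0,1) -> caps B=0 W=0
Move 9: B@(3,0) -> caps B=1 W=0
Move 10: W@(2,0) -> caps B=1 W=0
Move 11: B@(1,2) -> caps B=1 W=0

Answer: 1 0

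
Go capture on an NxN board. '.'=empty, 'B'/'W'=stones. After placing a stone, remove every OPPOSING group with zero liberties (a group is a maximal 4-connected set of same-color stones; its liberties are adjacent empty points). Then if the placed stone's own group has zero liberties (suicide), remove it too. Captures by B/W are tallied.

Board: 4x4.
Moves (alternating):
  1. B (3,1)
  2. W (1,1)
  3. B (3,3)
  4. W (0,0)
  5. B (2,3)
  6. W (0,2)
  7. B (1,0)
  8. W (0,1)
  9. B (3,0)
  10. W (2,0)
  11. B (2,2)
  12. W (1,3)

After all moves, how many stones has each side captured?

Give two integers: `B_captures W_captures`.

Answer: 0 1

Derivation:
Move 1: B@(3,1) -> caps B=0 W=0
Move 2: W@(1,1) -> caps B=0 W=0
Move 3: B@(3,3) -> caps B=0 W=0
Move 4: W@(0,0) -> caps B=0 W=0
Move 5: B@(2,3) -> caps B=0 W=0
Move 6: W@(0,2) -> caps B=0 W=0
Move 7: B@(1,0) -> caps B=0 W=0
Move 8: W@(0,1) -> caps B=0 W=0
Move 9: B@(3,0) -> caps B=0 W=0
Move 10: W@(2,0) -> caps B=0 W=1
Move 11: B@(2,2) -> caps B=0 W=1
Move 12: W@(1,3) -> caps B=0 W=1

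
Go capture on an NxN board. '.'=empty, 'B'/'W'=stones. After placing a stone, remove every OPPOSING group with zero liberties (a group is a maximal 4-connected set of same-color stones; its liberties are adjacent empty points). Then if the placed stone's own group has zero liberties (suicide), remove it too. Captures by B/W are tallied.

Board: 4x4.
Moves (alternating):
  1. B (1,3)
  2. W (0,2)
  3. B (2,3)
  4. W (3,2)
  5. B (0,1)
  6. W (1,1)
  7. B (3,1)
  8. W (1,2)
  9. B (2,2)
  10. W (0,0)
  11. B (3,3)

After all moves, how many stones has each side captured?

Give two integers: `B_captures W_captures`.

Answer: 1 1

Derivation:
Move 1: B@(1,3) -> caps B=0 W=0
Move 2: W@(0,2) -> caps B=0 W=0
Move 3: B@(2,3) -> caps B=0 W=0
Move 4: W@(3,2) -> caps B=0 W=0
Move 5: B@(0,1) -> caps B=0 W=0
Move 6: W@(1,1) -> caps B=0 W=0
Move 7: B@(3,1) -> caps B=0 W=0
Move 8: W@(1,2) -> caps B=0 W=0
Move 9: B@(2,2) -> caps B=0 W=0
Move 10: W@(0,0) -> caps B=0 W=1
Move 11: B@(3,3) -> caps B=1 W=1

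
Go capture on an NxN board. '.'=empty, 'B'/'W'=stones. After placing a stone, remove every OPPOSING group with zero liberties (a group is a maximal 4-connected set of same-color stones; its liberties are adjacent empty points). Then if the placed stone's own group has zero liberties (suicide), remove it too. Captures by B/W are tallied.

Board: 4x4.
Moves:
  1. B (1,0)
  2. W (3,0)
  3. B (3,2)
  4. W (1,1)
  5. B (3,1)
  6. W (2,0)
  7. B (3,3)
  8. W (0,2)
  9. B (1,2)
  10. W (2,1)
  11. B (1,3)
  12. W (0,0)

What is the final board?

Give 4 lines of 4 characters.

Move 1: B@(1,0) -> caps B=0 W=0
Move 2: W@(3,0) -> caps B=0 W=0
Move 3: B@(3,2) -> caps B=0 W=0
Move 4: W@(1,1) -> caps B=0 W=0
Move 5: B@(3,1) -> caps B=0 W=0
Move 6: W@(2,0) -> caps B=0 W=0
Move 7: B@(3,3) -> caps B=0 W=0
Move 8: W@(0,2) -> caps B=0 W=0
Move 9: B@(1,2) -> caps B=0 W=0
Move 10: W@(2,1) -> caps B=0 W=0
Move 11: B@(1,3) -> caps B=0 W=0
Move 12: W@(0,0) -> caps B=0 W=1

Answer: W.W.
.WBB
WW..
WBBB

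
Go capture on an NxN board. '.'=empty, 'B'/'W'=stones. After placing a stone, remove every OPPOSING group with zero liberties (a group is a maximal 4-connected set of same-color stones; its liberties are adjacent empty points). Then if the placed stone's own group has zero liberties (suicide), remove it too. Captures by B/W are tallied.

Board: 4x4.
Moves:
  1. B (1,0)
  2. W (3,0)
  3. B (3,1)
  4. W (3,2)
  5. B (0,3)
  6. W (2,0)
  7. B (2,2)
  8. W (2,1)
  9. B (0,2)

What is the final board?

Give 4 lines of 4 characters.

Answer: ..BB
B...
WWB.
W.W.

Derivation:
Move 1: B@(1,0) -> caps B=0 W=0
Move 2: W@(3,0) -> caps B=0 W=0
Move 3: B@(3,1) -> caps B=0 W=0
Move 4: W@(3,2) -> caps B=0 W=0
Move 5: B@(0,3) -> caps B=0 W=0
Move 6: W@(2,0) -> caps B=0 W=0
Move 7: B@(2,2) -> caps B=0 W=0
Move 8: W@(2,1) -> caps B=0 W=1
Move 9: B@(0,2) -> caps B=0 W=1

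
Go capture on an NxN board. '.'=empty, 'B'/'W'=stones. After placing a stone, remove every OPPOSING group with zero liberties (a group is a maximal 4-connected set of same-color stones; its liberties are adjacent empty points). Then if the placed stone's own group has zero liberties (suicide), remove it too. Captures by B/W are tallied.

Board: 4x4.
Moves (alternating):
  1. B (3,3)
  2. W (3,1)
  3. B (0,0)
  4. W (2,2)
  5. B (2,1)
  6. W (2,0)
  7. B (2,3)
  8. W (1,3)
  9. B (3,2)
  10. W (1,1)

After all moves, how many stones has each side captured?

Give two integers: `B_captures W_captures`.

Move 1: B@(3,3) -> caps B=0 W=0
Move 2: W@(3,1) -> caps B=0 W=0
Move 3: B@(0,0) -> caps B=0 W=0
Move 4: W@(2,2) -> caps B=0 W=0
Move 5: B@(2,1) -> caps B=0 W=0
Move 6: W@(2,0) -> caps B=0 W=0
Move 7: B@(2,3) -> caps B=0 W=0
Move 8: W@(1,3) -> caps B=0 W=0
Move 9: B@(3,2) -> caps B=0 W=0
Move 10: W@(1,1) -> caps B=0 W=1

Answer: 0 1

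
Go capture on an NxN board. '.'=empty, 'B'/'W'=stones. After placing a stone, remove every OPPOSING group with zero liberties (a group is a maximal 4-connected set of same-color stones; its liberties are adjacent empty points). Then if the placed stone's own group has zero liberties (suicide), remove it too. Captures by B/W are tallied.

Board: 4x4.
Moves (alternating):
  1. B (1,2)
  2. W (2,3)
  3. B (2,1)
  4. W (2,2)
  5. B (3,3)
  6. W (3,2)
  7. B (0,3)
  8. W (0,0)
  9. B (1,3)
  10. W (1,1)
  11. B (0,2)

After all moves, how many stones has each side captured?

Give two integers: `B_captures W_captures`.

Answer: 0 1

Derivation:
Move 1: B@(1,2) -> caps B=0 W=0
Move 2: W@(2,3) -> caps B=0 W=0
Move 3: B@(2,1) -> caps B=0 W=0
Move 4: W@(2,2) -> caps B=0 W=0
Move 5: B@(3,3) -> caps B=0 W=0
Move 6: W@(3,2) -> caps B=0 W=1
Move 7: B@(0,3) -> caps B=0 W=1
Move 8: W@(0,0) -> caps B=0 W=1
Move 9: B@(1,3) -> caps B=0 W=1
Move 10: W@(1,1) -> caps B=0 W=1
Move 11: B@(0,2) -> caps B=0 W=1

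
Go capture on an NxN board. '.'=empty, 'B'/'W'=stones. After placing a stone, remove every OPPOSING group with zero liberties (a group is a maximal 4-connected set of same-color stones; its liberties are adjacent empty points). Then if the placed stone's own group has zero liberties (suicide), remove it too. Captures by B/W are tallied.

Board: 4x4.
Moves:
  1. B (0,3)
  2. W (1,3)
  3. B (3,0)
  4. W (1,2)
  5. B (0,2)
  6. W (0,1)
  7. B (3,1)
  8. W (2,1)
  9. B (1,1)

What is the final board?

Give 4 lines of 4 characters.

Answer: .W..
.BWW
.W..
BB..

Derivation:
Move 1: B@(0,3) -> caps B=0 W=0
Move 2: W@(1,3) -> caps B=0 W=0
Move 3: B@(3,0) -> caps B=0 W=0
Move 4: W@(1,2) -> caps B=0 W=0
Move 5: B@(0,2) -> caps B=0 W=0
Move 6: W@(0,1) -> caps B=0 W=2
Move 7: B@(3,1) -> caps B=0 W=2
Move 8: W@(2,1) -> caps B=0 W=2
Move 9: B@(1,1) -> caps B=0 W=2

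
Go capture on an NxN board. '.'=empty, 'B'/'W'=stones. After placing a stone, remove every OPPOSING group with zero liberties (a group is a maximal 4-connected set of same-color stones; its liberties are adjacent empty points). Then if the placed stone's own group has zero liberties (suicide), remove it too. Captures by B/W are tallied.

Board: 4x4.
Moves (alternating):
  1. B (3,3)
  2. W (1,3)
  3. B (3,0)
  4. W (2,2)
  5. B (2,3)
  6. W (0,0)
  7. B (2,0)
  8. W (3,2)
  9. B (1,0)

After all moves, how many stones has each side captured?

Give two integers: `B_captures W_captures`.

Move 1: B@(3,3) -> caps B=0 W=0
Move 2: W@(1,3) -> caps B=0 W=0
Move 3: B@(3,0) -> caps B=0 W=0
Move 4: W@(2,2) -> caps B=0 W=0
Move 5: B@(2,3) -> caps B=0 W=0
Move 6: W@(0,0) -> caps B=0 W=0
Move 7: B@(2,0) -> caps B=0 W=0
Move 8: W@(3,2) -> caps B=0 W=2
Move 9: B@(1,0) -> caps B=0 W=2

Answer: 0 2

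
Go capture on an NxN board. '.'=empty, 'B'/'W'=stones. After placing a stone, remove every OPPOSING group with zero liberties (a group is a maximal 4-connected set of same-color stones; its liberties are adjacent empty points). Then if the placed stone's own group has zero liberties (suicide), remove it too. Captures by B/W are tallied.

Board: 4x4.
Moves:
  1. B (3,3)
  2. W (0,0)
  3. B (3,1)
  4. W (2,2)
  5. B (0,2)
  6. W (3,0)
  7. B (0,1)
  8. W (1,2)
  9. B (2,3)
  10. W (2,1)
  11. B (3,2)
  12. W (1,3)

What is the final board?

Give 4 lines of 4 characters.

Move 1: B@(3,3) -> caps B=0 W=0
Move 2: W@(0,0) -> caps B=0 W=0
Move 3: B@(3,1) -> caps B=0 W=0
Move 4: W@(2,2) -> caps B=0 W=0
Move 5: B@(0,2) -> caps B=0 W=0
Move 6: W@(3,0) -> caps B=0 W=0
Move 7: B@(0,1) -> caps B=0 W=0
Move 8: W@(1,2) -> caps B=0 W=0
Move 9: B@(2,3) -> caps B=0 W=0
Move 10: W@(2,1) -> caps B=0 W=0
Move 11: B@(3,2) -> caps B=0 W=0
Move 12: W@(1,3) -> caps B=0 W=4

Answer: WBB.
..WW
.WW.
W...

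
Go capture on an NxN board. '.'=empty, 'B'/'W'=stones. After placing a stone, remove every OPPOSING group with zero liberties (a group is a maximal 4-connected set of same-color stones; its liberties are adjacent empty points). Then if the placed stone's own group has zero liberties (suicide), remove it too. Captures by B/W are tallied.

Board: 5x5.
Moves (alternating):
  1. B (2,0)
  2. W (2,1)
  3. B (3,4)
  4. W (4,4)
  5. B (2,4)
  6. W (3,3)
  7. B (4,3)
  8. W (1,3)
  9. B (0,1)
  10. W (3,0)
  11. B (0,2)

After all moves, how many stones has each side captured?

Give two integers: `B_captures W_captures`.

Move 1: B@(2,0) -> caps B=0 W=0
Move 2: W@(2,1) -> caps B=0 W=0
Move 3: B@(3,4) -> caps B=0 W=0
Move 4: W@(4,4) -> caps B=0 W=0
Move 5: B@(2,4) -> caps B=0 W=0
Move 6: W@(3,3) -> caps B=0 W=0
Move 7: B@(4,3) -> caps B=1 W=0
Move 8: W@(1,3) -> caps B=1 W=0
Move 9: B@(0,1) -> caps B=1 W=0
Move 10: W@(3,0) -> caps B=1 W=0
Move 11: B@(0,2) -> caps B=1 W=0

Answer: 1 0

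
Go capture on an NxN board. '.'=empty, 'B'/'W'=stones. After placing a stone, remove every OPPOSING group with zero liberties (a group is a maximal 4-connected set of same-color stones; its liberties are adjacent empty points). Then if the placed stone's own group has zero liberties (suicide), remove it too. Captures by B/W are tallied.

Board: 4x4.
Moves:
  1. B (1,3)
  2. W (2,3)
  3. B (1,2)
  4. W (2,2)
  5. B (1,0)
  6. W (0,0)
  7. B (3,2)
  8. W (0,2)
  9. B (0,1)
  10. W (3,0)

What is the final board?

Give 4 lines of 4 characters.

Answer: .BW.
B.BB
..WW
W.B.

Derivation:
Move 1: B@(1,3) -> caps B=0 W=0
Move 2: W@(2,3) -> caps B=0 W=0
Move 3: B@(1,2) -> caps B=0 W=0
Move 4: W@(2,2) -> caps B=0 W=0
Move 5: B@(1,0) -> caps B=0 W=0
Move 6: W@(0,0) -> caps B=0 W=0
Move 7: B@(3,2) -> caps B=0 W=0
Move 8: W@(0,2) -> caps B=0 W=0
Move 9: B@(0,1) -> caps B=1 W=0
Move 10: W@(3,0) -> caps B=1 W=0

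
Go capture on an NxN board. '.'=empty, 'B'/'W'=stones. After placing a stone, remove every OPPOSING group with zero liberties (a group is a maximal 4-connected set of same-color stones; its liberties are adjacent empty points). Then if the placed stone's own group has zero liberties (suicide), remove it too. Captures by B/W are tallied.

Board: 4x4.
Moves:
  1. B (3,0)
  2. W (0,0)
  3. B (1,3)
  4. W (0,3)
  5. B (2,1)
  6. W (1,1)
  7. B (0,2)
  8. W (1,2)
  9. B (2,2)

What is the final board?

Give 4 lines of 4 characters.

Move 1: B@(3,0) -> caps B=0 W=0
Move 2: W@(0,0) -> caps B=0 W=0
Move 3: B@(1,3) -> caps B=0 W=0
Move 4: W@(0,3) -> caps B=0 W=0
Move 5: B@(2,1) -> caps B=0 W=0
Move 6: W@(1,1) -> caps B=0 W=0
Move 7: B@(0,2) -> caps B=1 W=0
Move 8: W@(1,2) -> caps B=1 W=0
Move 9: B@(2,2) -> caps B=1 W=0

Answer: W.B.
.WWB
.BB.
B...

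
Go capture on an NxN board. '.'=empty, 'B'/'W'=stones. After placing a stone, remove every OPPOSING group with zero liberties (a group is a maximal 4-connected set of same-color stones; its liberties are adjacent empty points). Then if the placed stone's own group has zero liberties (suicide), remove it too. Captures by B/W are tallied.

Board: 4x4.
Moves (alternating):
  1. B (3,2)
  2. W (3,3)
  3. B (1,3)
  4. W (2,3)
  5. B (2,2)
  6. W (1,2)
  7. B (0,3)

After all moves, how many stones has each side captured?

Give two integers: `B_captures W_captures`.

Move 1: B@(3,2) -> caps B=0 W=0
Move 2: W@(3,3) -> caps B=0 W=0
Move 3: B@(1,3) -> caps B=0 W=0
Move 4: W@(2,3) -> caps B=0 W=0
Move 5: B@(2,2) -> caps B=2 W=0
Move 6: W@(1,2) -> caps B=2 W=0
Move 7: B@(0,3) -> caps B=2 W=0

Answer: 2 0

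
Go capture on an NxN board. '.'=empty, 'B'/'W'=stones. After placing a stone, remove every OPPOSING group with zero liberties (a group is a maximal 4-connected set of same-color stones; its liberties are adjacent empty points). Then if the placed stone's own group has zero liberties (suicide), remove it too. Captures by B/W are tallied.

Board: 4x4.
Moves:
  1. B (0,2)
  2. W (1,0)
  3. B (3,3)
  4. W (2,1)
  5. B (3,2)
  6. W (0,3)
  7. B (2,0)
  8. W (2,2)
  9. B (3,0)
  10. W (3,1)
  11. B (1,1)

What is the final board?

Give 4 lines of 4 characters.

Move 1: B@(0,2) -> caps B=0 W=0
Move 2: W@(1,0) -> caps B=0 W=0
Move 3: B@(3,3) -> caps B=0 W=0
Move 4: W@(2,1) -> caps B=0 W=0
Move 5: B@(3,2) -> caps B=0 W=0
Move 6: W@(0,3) -> caps B=0 W=0
Move 7: B@(2,0) -> caps B=0 W=0
Move 8: W@(2,2) -> caps B=0 W=0
Move 9: B@(3,0) -> caps B=0 W=0
Move 10: W@(3,1) -> caps B=0 W=2
Move 11: B@(1,1) -> caps B=0 W=2

Answer: ..BW
WB..
.WW.
.WBB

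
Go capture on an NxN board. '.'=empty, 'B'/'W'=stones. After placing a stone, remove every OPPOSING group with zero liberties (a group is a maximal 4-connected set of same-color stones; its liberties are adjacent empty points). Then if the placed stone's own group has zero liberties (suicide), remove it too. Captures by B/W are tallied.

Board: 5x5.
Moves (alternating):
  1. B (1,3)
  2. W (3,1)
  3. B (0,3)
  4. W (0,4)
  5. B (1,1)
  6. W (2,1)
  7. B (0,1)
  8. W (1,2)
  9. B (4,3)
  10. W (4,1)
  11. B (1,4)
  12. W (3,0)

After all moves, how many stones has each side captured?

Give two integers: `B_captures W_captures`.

Move 1: B@(1,3) -> caps B=0 W=0
Move 2: W@(3,1) -> caps B=0 W=0
Move 3: B@(0,3) -> caps B=0 W=0
Move 4: W@(0,4) -> caps B=0 W=0
Move 5: B@(1,1) -> caps B=0 W=0
Move 6: W@(2,1) -> caps B=0 W=0
Move 7: B@(0,1) -> caps B=0 W=0
Move 8: W@(1,2) -> caps B=0 W=0
Move 9: B@(4,3) -> caps B=0 W=0
Move 10: W@(4,1) -> caps B=0 W=0
Move 11: B@(1,4) -> caps B=1 W=0
Move 12: W@(3,0) -> caps B=1 W=0

Answer: 1 0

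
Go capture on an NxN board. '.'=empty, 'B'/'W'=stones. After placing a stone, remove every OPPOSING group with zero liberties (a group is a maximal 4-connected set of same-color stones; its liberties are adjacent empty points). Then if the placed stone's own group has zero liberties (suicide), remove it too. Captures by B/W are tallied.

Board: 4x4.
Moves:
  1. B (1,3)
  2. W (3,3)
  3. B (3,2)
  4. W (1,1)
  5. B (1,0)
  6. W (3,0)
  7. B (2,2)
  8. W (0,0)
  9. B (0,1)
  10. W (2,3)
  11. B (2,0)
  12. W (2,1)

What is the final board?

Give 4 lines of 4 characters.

Answer: .B..
BW.B
BWB.
W.B.

Derivation:
Move 1: B@(1,3) -> caps B=0 W=0
Move 2: W@(3,3) -> caps B=0 W=0
Move 3: B@(3,2) -> caps B=0 W=0
Move 4: W@(1,1) -> caps B=0 W=0
Move 5: B@(1,0) -> caps B=0 W=0
Move 6: W@(3,0) -> caps B=0 W=0
Move 7: B@(2,2) -> caps B=0 W=0
Move 8: W@(0,0) -> caps B=0 W=0
Move 9: B@(0,1) -> caps B=1 W=0
Move 10: W@(2,3) -> caps B=1 W=0
Move 11: B@(2,0) -> caps B=1 W=0
Move 12: W@(2,1) -> caps B=1 W=0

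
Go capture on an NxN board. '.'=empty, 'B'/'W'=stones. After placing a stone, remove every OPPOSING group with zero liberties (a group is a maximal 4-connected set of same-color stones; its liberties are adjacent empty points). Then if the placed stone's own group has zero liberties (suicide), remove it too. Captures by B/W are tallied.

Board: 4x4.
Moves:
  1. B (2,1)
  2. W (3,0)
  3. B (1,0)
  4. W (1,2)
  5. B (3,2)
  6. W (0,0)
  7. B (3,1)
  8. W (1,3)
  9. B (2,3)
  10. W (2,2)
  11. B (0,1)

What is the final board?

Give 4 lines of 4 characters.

Answer: .B..
B.WW
.BWB
WBB.

Derivation:
Move 1: B@(2,1) -> caps B=0 W=0
Move 2: W@(3,0) -> caps B=0 W=0
Move 3: B@(1,0) -> caps B=0 W=0
Move 4: W@(1,2) -> caps B=0 W=0
Move 5: B@(3,2) -> caps B=0 W=0
Move 6: W@(0,0) -> caps B=0 W=0
Move 7: B@(3,1) -> caps B=0 W=0
Move 8: W@(1,3) -> caps B=0 W=0
Move 9: B@(2,3) -> caps B=0 W=0
Move 10: W@(2,2) -> caps B=0 W=0
Move 11: B@(0,1) -> caps B=1 W=0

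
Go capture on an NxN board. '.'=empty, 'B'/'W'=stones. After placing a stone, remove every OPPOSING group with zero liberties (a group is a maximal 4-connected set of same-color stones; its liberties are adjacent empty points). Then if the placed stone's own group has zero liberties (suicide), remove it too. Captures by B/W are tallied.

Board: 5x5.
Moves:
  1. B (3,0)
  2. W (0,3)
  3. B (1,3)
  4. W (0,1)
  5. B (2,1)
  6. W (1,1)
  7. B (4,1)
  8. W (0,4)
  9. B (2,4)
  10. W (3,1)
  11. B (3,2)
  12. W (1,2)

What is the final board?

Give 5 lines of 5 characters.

Move 1: B@(3,0) -> caps B=0 W=0
Move 2: W@(0,3) -> caps B=0 W=0
Move 3: B@(1,3) -> caps B=0 W=0
Move 4: W@(0,1) -> caps B=0 W=0
Move 5: B@(2,1) -> caps B=0 W=0
Move 6: W@(1,1) -> caps B=0 W=0
Move 7: B@(4,1) -> caps B=0 W=0
Move 8: W@(0,4) -> caps B=0 W=0
Move 9: B@(2,4) -> caps B=0 W=0
Move 10: W@(3,1) -> caps B=0 W=0
Move 11: B@(3,2) -> caps B=1 W=0
Move 12: W@(1,2) -> caps B=1 W=0

Answer: .W.WW
.WWB.
.B..B
B.B..
.B...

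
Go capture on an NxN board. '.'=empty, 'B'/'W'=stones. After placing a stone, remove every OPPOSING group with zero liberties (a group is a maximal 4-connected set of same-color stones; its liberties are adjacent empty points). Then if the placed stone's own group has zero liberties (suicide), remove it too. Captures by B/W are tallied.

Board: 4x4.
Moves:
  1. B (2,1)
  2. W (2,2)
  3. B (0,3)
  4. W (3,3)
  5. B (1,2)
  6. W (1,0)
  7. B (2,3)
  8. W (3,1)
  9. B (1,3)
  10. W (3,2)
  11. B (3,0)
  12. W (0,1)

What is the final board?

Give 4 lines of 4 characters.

Move 1: B@(2,1) -> caps B=0 W=0
Move 2: W@(2,2) -> caps B=0 W=0
Move 3: B@(0,3) -> caps B=0 W=0
Move 4: W@(3,3) -> caps B=0 W=0
Move 5: B@(1,2) -> caps B=0 W=0
Move 6: W@(1,0) -> caps B=0 W=0
Move 7: B@(2,3) -> caps B=0 W=0
Move 8: W@(3,1) -> caps B=0 W=0
Move 9: B@(1,3) -> caps B=0 W=0
Move 10: W@(3,2) -> caps B=0 W=0
Move 11: B@(3,0) -> caps B=4 W=0
Move 12: W@(0,1) -> caps B=4 W=0

Answer: .W.B
W.BB
.B.B
B...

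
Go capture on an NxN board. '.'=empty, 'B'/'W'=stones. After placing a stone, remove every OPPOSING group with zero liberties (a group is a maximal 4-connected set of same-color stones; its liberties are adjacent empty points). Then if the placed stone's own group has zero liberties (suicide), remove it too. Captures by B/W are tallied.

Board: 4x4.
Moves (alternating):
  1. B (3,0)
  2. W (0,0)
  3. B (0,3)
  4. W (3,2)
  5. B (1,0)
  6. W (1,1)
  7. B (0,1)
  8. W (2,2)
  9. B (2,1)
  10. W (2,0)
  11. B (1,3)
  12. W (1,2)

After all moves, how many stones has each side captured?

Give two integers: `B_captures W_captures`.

Move 1: B@(3,0) -> caps B=0 W=0
Move 2: W@(0,0) -> caps B=0 W=0
Move 3: B@(0,3) -> caps B=0 W=0
Move 4: W@(3,2) -> caps B=0 W=0
Move 5: B@(1,0) -> caps B=0 W=0
Move 6: W@(1,1) -> caps B=0 W=0
Move 7: B@(0,1) -> caps B=1 W=0
Move 8: W@(2,2) -> caps B=1 W=0
Move 9: B@(2,1) -> caps B=1 W=0
Move 10: W@(2,0) -> caps B=1 W=0
Move 11: B@(1,3) -> caps B=1 W=0
Move 12: W@(1,2) -> caps B=1 W=0

Answer: 1 0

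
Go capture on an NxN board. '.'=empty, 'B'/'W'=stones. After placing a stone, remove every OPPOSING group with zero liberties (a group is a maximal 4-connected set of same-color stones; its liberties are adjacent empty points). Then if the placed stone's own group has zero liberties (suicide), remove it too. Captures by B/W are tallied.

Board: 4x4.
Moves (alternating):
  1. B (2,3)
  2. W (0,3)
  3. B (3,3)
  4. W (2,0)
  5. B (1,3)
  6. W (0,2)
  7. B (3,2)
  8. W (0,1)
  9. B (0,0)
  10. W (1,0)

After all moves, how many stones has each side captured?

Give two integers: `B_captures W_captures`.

Move 1: B@(2,3) -> caps B=0 W=0
Move 2: W@(0,3) -> caps B=0 W=0
Move 3: B@(3,3) -> caps B=0 W=0
Move 4: W@(2,0) -> caps B=0 W=0
Move 5: B@(1,3) -> caps B=0 W=0
Move 6: W@(0,2) -> caps B=0 W=0
Move 7: B@(3,2) -> caps B=0 W=0
Move 8: W@(0,1) -> caps B=0 W=0
Move 9: B@(0,0) -> caps B=0 W=0
Move 10: W@(1,0) -> caps B=0 W=1

Answer: 0 1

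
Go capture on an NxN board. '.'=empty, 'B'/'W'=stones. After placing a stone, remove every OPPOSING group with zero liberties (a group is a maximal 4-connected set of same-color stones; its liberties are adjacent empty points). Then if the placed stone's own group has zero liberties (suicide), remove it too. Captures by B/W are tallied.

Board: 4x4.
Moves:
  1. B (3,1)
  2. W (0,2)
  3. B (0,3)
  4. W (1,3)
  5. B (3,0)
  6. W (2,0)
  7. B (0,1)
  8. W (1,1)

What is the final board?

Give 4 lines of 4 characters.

Answer: .BW.
.W.W
W...
BB..

Derivation:
Move 1: B@(3,1) -> caps B=0 W=0
Move 2: W@(0,2) -> caps B=0 W=0
Move 3: B@(0,3) -> caps B=0 W=0
Move 4: W@(1,3) -> caps B=0 W=1
Move 5: B@(3,0) -> caps B=0 W=1
Move 6: W@(2,0) -> caps B=0 W=1
Move 7: B@(0,1) -> caps B=0 W=1
Move 8: W@(1,1) -> caps B=0 W=1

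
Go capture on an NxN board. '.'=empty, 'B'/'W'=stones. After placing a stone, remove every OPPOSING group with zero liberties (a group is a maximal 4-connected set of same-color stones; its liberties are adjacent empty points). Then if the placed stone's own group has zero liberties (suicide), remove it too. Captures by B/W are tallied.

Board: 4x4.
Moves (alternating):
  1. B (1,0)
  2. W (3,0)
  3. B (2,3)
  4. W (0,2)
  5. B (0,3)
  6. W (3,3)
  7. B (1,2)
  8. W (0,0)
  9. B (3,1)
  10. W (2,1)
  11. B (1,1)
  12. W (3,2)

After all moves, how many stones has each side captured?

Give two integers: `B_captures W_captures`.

Move 1: B@(1,0) -> caps B=0 W=0
Move 2: W@(3,0) -> caps B=0 W=0
Move 3: B@(2,3) -> caps B=0 W=0
Move 4: W@(0,2) -> caps B=0 W=0
Move 5: B@(0,3) -> caps B=0 W=0
Move 6: W@(3,3) -> caps B=0 W=0
Move 7: B@(1,2) -> caps B=0 W=0
Move 8: W@(0,0) -> caps B=0 W=0
Move 9: B@(3,1) -> caps B=0 W=0
Move 10: W@(2,1) -> caps B=0 W=0
Move 11: B@(1,1) -> caps B=0 W=0
Move 12: W@(3,2) -> caps B=0 W=1

Answer: 0 1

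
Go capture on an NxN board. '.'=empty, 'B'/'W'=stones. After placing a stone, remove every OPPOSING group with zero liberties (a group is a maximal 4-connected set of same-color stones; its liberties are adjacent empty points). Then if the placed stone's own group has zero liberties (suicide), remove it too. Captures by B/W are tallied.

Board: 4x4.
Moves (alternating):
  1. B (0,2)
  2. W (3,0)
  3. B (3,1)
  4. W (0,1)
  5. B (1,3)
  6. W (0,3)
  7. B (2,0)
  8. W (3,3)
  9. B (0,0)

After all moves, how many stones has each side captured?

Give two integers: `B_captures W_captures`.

Move 1: B@(0,2) -> caps B=0 W=0
Move 2: W@(3,0) -> caps B=0 W=0
Move 3: B@(3,1) -> caps B=0 W=0
Move 4: W@(0,1) -> caps B=0 W=0
Move 5: B@(1,3) -> caps B=0 W=0
Move 6: W@(0,3) -> caps B=0 W=0
Move 7: B@(2,0) -> caps B=1 W=0
Move 8: W@(3,3) -> caps B=1 W=0
Move 9: B@(0,0) -> caps B=1 W=0

Answer: 1 0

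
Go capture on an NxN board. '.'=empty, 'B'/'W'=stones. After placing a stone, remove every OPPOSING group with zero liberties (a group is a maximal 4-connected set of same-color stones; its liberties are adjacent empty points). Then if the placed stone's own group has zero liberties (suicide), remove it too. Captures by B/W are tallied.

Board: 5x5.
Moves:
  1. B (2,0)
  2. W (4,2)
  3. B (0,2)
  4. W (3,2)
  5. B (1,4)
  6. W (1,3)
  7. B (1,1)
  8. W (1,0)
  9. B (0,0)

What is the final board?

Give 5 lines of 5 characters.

Answer: B.B..
.B.WB
B....
..W..
..W..

Derivation:
Move 1: B@(2,0) -> caps B=0 W=0
Move 2: W@(4,2) -> caps B=0 W=0
Move 3: B@(0,2) -> caps B=0 W=0
Move 4: W@(3,2) -> caps B=0 W=0
Move 5: B@(1,4) -> caps B=0 W=0
Move 6: W@(1,3) -> caps B=0 W=0
Move 7: B@(1,1) -> caps B=0 W=0
Move 8: W@(1,0) -> caps B=0 W=0
Move 9: B@(0,0) -> caps B=1 W=0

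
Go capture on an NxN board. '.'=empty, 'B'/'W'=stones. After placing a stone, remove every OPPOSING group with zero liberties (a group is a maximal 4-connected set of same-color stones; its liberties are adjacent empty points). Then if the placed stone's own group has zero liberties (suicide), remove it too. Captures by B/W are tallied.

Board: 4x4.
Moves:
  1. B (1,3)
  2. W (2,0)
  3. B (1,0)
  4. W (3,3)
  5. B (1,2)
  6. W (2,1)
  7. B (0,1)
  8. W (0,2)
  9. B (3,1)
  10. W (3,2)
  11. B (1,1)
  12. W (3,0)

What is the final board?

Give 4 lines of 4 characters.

Move 1: B@(1,3) -> caps B=0 W=0
Move 2: W@(2,0) -> caps B=0 W=0
Move 3: B@(1,0) -> caps B=0 W=0
Move 4: W@(3,3) -> caps B=0 W=0
Move 5: B@(1,2) -> caps B=0 W=0
Move 6: W@(2,1) -> caps B=0 W=0
Move 7: B@(0,1) -> caps B=0 W=0
Move 8: W@(0,2) -> caps B=0 W=0
Move 9: B@(3,1) -> caps B=0 W=0
Move 10: W@(3,2) -> caps B=0 W=0
Move 11: B@(1,1) -> caps B=0 W=0
Move 12: W@(3,0) -> caps B=0 W=1

Answer: .BW.
BBBB
WW..
W.WW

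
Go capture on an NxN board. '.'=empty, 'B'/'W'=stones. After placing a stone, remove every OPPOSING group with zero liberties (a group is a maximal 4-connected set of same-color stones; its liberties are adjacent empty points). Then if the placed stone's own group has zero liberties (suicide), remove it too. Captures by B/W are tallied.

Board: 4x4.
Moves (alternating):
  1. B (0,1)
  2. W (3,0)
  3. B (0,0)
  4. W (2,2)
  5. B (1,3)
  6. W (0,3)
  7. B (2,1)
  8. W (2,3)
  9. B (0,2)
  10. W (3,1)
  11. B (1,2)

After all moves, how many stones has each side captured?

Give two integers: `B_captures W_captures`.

Move 1: B@(0,1) -> caps B=0 W=0
Move 2: W@(3,0) -> caps B=0 W=0
Move 3: B@(0,0) -> caps B=0 W=0
Move 4: W@(2,2) -> caps B=0 W=0
Move 5: B@(1,3) -> caps B=0 W=0
Move 6: W@(0,3) -> caps B=0 W=0
Move 7: B@(2,1) -> caps B=0 W=0
Move 8: W@(2,3) -> caps B=0 W=0
Move 9: B@(0,2) -> caps B=1 W=0
Move 10: W@(3,1) -> caps B=1 W=0
Move 11: B@(1,2) -> caps B=1 W=0

Answer: 1 0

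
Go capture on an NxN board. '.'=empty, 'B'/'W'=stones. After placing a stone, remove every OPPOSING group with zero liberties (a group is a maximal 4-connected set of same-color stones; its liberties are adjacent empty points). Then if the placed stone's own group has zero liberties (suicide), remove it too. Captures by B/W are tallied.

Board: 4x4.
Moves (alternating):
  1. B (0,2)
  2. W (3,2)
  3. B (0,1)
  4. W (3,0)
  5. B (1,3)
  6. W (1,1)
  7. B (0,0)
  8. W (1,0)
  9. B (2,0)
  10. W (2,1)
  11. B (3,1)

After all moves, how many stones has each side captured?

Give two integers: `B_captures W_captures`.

Answer: 0 1

Derivation:
Move 1: B@(0,2) -> caps B=0 W=0
Move 2: W@(3,2) -> caps B=0 W=0
Move 3: B@(0,1) -> caps B=0 W=0
Move 4: W@(3,0) -> caps B=0 W=0
Move 5: B@(1,3) -> caps B=0 W=0
Move 6: W@(1,1) -> caps B=0 W=0
Move 7: B@(0,0) -> caps B=0 W=0
Move 8: W@(1,0) -> caps B=0 W=0
Move 9: B@(2,0) -> caps B=0 W=0
Move 10: W@(2,1) -> caps B=0 W=1
Move 11: B@(3,1) -> caps B=0 W=1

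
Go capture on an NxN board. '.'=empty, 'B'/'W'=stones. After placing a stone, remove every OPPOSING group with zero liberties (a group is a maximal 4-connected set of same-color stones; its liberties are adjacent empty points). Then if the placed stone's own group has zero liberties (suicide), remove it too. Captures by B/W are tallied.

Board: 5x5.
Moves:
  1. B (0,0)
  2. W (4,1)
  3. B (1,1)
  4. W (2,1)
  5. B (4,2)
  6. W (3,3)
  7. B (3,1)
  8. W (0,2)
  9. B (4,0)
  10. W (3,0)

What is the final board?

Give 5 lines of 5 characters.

Move 1: B@(0,0) -> caps B=0 W=0
Move 2: W@(4,1) -> caps B=0 W=0
Move 3: B@(1,1) -> caps B=0 W=0
Move 4: W@(2,1) -> caps B=0 W=0
Move 5: B@(4,2) -> caps B=0 W=0
Move 6: W@(3,3) -> caps B=0 W=0
Move 7: B@(3,1) -> caps B=0 W=0
Move 8: W@(0,2) -> caps B=0 W=0
Move 9: B@(4,0) -> caps B=1 W=0
Move 10: W@(3,0) -> caps B=1 W=0

Answer: B.W..
.B...
.W...
WB.W.
B.B..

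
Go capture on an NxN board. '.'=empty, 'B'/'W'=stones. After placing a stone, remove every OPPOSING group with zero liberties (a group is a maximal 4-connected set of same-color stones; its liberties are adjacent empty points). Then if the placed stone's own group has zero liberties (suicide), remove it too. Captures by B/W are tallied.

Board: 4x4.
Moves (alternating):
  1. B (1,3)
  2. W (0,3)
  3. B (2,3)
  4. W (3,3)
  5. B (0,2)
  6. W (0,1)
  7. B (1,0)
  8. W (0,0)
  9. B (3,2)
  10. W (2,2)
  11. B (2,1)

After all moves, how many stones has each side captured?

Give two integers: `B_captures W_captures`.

Move 1: B@(1,3) -> caps B=0 W=0
Move 2: W@(0,3) -> caps B=0 W=0
Move 3: B@(2,3) -> caps B=0 W=0
Move 4: W@(3,3) -> caps B=0 W=0
Move 5: B@(0,2) -> caps B=1 W=0
Move 6: W@(0,1) -> caps B=1 W=0
Move 7: B@(1,0) -> caps B=1 W=0
Move 8: W@(0,0) -> caps B=1 W=0
Move 9: B@(3,2) -> caps B=2 W=0
Move 10: W@(2,2) -> caps B=2 W=0
Move 11: B@(2,1) -> caps B=2 W=0

Answer: 2 0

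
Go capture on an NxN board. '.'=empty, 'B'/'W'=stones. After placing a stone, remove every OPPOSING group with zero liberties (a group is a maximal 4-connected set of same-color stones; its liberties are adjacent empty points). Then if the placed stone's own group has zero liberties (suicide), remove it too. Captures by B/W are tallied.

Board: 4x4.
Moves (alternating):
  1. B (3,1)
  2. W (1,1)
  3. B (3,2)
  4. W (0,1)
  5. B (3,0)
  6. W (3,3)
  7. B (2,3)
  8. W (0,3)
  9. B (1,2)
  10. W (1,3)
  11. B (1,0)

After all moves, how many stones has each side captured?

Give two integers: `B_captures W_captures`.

Answer: 1 0

Derivation:
Move 1: B@(3,1) -> caps B=0 W=0
Move 2: W@(1,1) -> caps B=0 W=0
Move 3: B@(3,2) -> caps B=0 W=0
Move 4: W@(0,1) -> caps B=0 W=0
Move 5: B@(3,0) -> caps B=0 W=0
Move 6: W@(3,3) -> caps B=0 W=0
Move 7: B@(2,3) -> caps B=1 W=0
Move 8: W@(0,3) -> caps B=1 W=0
Move 9: B@(1,2) -> caps B=1 W=0
Move 10: W@(1,3) -> caps B=1 W=0
Move 11: B@(1,0) -> caps B=1 W=0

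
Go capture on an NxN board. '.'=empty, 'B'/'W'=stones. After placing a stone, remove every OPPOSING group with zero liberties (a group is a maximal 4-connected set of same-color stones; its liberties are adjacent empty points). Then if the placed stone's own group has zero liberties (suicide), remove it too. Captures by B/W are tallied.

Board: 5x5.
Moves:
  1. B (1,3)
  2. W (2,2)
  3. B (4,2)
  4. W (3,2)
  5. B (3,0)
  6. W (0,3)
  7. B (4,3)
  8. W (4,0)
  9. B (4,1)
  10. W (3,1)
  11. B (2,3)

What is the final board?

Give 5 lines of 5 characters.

Move 1: B@(1,3) -> caps B=0 W=0
Move 2: W@(2,2) -> caps B=0 W=0
Move 3: B@(4,2) -> caps B=0 W=0
Move 4: W@(3,2) -> caps B=0 W=0
Move 5: B@(3,0) -> caps B=0 W=0
Move 6: W@(0,3) -> caps B=0 W=0
Move 7: B@(4,3) -> caps B=0 W=0
Move 8: W@(4,0) -> caps B=0 W=0
Move 9: B@(4,1) -> caps B=1 W=0
Move 10: W@(3,1) -> caps B=1 W=0
Move 11: B@(2,3) -> caps B=1 W=0

Answer: ...W.
...B.
..WB.
BWW..
.BBB.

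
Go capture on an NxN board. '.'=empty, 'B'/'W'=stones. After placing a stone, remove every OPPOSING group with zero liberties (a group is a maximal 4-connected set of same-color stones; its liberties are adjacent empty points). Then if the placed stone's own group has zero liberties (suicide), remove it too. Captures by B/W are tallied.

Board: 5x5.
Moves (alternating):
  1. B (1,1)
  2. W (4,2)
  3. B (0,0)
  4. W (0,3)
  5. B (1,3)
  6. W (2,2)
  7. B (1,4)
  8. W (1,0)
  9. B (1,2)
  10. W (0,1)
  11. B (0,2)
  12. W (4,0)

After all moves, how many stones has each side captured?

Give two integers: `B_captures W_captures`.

Answer: 0 1

Derivation:
Move 1: B@(1,1) -> caps B=0 W=0
Move 2: W@(4,2) -> caps B=0 W=0
Move 3: B@(0,0) -> caps B=0 W=0
Move 4: W@(0,3) -> caps B=0 W=0
Move 5: B@(1,3) -> caps B=0 W=0
Move 6: W@(2,2) -> caps B=0 W=0
Move 7: B@(1,4) -> caps B=0 W=0
Move 8: W@(1,0) -> caps B=0 W=0
Move 9: B@(1,2) -> caps B=0 W=0
Move 10: W@(0,1) -> caps B=0 W=1
Move 11: B@(0,2) -> caps B=0 W=1
Move 12: W@(4,0) -> caps B=0 W=1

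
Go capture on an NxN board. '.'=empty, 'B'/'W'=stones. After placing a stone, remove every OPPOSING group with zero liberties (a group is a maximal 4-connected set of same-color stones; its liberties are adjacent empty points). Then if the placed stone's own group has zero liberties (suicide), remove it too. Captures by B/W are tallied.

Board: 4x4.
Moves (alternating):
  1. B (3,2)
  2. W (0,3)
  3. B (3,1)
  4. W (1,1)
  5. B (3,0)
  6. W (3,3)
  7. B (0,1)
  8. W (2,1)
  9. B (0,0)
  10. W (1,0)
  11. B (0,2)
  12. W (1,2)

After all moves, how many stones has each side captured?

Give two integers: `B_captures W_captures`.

Move 1: B@(3,2) -> caps B=0 W=0
Move 2: W@(0,3) -> caps B=0 W=0
Move 3: B@(3,1) -> caps B=0 W=0
Move 4: W@(1,1) -> caps B=0 W=0
Move 5: B@(3,0) -> caps B=0 W=0
Move 6: W@(3,3) -> caps B=0 W=0
Move 7: B@(0,1) -> caps B=0 W=0
Move 8: W@(2,1) -> caps B=0 W=0
Move 9: B@(0,0) -> caps B=0 W=0
Move 10: W@(1,0) -> caps B=0 W=0
Move 11: B@(0,2) -> caps B=0 W=0
Move 12: W@(1,2) -> caps B=0 W=3

Answer: 0 3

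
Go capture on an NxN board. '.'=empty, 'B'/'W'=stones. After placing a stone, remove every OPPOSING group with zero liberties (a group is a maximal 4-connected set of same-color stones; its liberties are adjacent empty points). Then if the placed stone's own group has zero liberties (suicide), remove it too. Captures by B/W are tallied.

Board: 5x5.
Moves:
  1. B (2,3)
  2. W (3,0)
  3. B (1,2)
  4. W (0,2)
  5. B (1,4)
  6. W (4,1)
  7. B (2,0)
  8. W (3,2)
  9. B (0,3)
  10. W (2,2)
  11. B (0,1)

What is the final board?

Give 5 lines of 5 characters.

Answer: .B.B.
..B.B
B.WB.
W.W..
.W...

Derivation:
Move 1: B@(2,3) -> caps B=0 W=0
Move 2: W@(3,0) -> caps B=0 W=0
Move 3: B@(1,2) -> caps B=0 W=0
Move 4: W@(0,2) -> caps B=0 W=0
Move 5: B@(1,4) -> caps B=0 W=0
Move 6: W@(4,1) -> caps B=0 W=0
Move 7: B@(2,0) -> caps B=0 W=0
Move 8: W@(3,2) -> caps B=0 W=0
Move 9: B@(0,3) -> caps B=0 W=0
Move 10: W@(2,2) -> caps B=0 W=0
Move 11: B@(0,1) -> caps B=1 W=0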